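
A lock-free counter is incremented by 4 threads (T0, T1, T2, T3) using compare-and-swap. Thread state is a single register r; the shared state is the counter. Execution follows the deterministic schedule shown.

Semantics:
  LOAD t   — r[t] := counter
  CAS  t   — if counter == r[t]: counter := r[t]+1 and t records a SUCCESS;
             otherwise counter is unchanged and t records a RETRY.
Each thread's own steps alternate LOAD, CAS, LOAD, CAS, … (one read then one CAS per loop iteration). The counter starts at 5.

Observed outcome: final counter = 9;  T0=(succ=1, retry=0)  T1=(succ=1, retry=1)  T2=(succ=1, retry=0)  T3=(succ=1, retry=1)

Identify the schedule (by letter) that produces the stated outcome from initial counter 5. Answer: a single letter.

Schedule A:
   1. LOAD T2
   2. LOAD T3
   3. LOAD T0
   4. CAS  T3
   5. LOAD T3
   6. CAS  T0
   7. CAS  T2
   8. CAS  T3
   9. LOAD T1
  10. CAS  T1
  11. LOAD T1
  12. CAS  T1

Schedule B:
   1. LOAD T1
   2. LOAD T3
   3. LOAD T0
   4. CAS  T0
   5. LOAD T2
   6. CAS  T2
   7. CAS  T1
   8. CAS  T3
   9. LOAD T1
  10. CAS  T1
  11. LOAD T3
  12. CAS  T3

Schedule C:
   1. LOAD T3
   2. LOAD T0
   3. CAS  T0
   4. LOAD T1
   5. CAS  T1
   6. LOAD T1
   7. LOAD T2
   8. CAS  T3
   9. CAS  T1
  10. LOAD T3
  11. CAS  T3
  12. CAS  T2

B

Simulating candidate B:
   1) LOAD T1:  M=5  r_T1=5
   2) LOAD T3:  M=5  r_T3=5
   3) LOAD T0:  M=5  r_T0=5
   4) CAS  T0:  M=6  r_T0=5 ✓
   5) LOAD T2:  M=6  r_T2=6
   6) CAS  T2:  M=7  r_T2=6 ✓
   7) CAS  T1:  M=7  r_T1=5 ✗
   8) CAS  T3:  M=7  r_T3=5 ✗
   9) LOAD T1:  M=7  r_T1=7
  10) CAS  T1:  M=8  r_T1=7 ✓
  11) LOAD T3:  M=8  r_T3=8
  12) CAS  T3:  M=9  r_T3=8 ✓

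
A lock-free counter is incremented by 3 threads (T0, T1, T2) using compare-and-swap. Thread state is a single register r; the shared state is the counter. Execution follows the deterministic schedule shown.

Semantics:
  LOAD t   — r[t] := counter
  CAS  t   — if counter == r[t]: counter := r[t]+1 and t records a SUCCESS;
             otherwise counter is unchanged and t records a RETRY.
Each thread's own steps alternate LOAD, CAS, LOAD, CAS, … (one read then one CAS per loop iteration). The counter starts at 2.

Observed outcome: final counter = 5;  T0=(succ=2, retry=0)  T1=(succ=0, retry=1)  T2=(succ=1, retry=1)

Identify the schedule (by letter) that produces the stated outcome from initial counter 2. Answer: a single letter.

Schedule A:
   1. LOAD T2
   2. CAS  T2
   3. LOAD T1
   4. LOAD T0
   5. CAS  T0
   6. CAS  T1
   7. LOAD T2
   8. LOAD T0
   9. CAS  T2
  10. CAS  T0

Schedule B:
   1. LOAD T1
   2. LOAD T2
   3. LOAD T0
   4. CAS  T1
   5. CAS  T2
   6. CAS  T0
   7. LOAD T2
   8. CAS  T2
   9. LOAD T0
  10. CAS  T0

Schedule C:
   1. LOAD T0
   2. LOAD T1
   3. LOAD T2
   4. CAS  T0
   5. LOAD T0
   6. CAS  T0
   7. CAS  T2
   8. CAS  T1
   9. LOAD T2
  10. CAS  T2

C

Tracing schedule C:
   1) LOAD T0:  M=2  r_T0=2
   2) LOAD T1:  M=2  r_T1=2
   3) LOAD T2:  M=2  r_T2=2
   4) CAS  T0:  M=3  r_T0=2 ✓
   5) LOAD T0:  M=3  r_T0=3
   6) CAS  T0:  M=4  r_T0=3 ✓
   7) CAS  T2:  M=4  r_T2=2 ✗
   8) CAS  T1:  M=4  r_T1=2 ✗
   9) LOAD T2:  M=4  r_T2=4
  10) CAS  T2:  M=5  r_T2=4 ✓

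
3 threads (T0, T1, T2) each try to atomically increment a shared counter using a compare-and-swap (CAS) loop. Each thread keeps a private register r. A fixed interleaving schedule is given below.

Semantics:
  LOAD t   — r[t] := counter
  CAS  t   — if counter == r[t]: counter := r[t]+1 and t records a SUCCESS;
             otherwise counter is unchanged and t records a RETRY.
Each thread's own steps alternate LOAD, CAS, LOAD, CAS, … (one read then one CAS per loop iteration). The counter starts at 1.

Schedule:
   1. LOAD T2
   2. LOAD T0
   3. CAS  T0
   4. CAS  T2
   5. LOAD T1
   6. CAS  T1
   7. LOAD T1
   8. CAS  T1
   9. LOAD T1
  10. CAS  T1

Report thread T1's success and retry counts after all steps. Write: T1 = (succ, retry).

T1 = (3, 0)

T2 LOAD — after: cnt=1, r=1 — load
T0 LOAD — after: cnt=1, r=1 — load
T0 CAS — after: cnt=2, r=1 — ok
T2 CAS — after: cnt=2, r=1 — retry
T1 LOAD — after: cnt=2, r=2 — load
T1 CAS — after: cnt=3, r=2 — ok
T1 LOAD — after: cnt=3, r=3 — load
T1 CAS — after: cnt=4, r=3 — ok
T1 LOAD — after: cnt=4, r=4 — load
T1 CAS — after: cnt=5, r=4 — ok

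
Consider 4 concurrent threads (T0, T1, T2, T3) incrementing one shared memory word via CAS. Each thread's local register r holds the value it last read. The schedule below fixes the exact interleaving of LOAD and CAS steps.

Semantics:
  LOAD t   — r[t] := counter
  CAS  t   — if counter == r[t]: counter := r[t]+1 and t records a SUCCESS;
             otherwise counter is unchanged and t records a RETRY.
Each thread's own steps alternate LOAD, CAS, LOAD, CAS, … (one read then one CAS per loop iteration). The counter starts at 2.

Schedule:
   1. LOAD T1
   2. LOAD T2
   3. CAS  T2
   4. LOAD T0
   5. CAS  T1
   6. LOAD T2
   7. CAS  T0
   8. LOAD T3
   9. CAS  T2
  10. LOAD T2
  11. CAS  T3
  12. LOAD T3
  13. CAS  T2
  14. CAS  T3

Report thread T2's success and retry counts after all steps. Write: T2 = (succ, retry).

T2 = (1, 2)

step 1: T1 LOAD ⇒ load; ctr=2 reg=2
step 2: T2 LOAD ⇒ load; ctr=2 reg=2
step 3: T2 CAS ⇒ ok; ctr=3 reg=2
step 4: T0 LOAD ⇒ load; ctr=3 reg=3
step 5: T1 CAS ⇒ retry; ctr=3 reg=2
step 6: T2 LOAD ⇒ load; ctr=3 reg=3
step 7: T0 CAS ⇒ ok; ctr=4 reg=3
step 8: T3 LOAD ⇒ load; ctr=4 reg=4
step 9: T2 CAS ⇒ retry; ctr=4 reg=3
step 10: T2 LOAD ⇒ load; ctr=4 reg=4
step 11: T3 CAS ⇒ ok; ctr=5 reg=4
step 12: T3 LOAD ⇒ load; ctr=5 reg=5
step 13: T2 CAS ⇒ retry; ctr=5 reg=4
step 14: T3 CAS ⇒ ok; ctr=6 reg=5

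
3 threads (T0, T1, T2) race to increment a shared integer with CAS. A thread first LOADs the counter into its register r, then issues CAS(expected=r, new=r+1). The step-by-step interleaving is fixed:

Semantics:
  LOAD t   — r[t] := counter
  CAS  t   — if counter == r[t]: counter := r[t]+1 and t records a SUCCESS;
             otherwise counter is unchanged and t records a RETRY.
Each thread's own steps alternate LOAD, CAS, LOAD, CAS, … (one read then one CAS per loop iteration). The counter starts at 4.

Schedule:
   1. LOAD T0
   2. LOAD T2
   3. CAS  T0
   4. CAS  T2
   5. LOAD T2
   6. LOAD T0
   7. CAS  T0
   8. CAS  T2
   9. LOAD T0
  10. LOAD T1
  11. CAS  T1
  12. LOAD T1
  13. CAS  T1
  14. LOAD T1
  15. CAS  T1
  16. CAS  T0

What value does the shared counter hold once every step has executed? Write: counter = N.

counter = 9

1. LOAD T0 → mem=4 r[T0]=4 [LOAD]
2. LOAD T2 → mem=4 r[T2]=4 [LOAD]
3. CAS T0 → mem=5 r[T0]=4 [OK]
4. CAS T2 → mem=5 r[T2]=4 [RETRY]
5. LOAD T2 → mem=5 r[T2]=5 [LOAD]
6. LOAD T0 → mem=5 r[T0]=5 [LOAD]
7. CAS T0 → mem=6 r[T0]=5 [OK]
8. CAS T2 → mem=6 r[T2]=5 [RETRY]
9. LOAD T0 → mem=6 r[T0]=6 [LOAD]
10. LOAD T1 → mem=6 r[T1]=6 [LOAD]
11. CAS T1 → mem=7 r[T1]=6 [OK]
12. LOAD T1 → mem=7 r[T1]=7 [LOAD]
13. CAS T1 → mem=8 r[T1]=7 [OK]
14. LOAD T1 → mem=8 r[T1]=8 [LOAD]
15. CAS T1 → mem=9 r[T1]=8 [OK]
16. CAS T0 → mem=9 r[T0]=6 [RETRY]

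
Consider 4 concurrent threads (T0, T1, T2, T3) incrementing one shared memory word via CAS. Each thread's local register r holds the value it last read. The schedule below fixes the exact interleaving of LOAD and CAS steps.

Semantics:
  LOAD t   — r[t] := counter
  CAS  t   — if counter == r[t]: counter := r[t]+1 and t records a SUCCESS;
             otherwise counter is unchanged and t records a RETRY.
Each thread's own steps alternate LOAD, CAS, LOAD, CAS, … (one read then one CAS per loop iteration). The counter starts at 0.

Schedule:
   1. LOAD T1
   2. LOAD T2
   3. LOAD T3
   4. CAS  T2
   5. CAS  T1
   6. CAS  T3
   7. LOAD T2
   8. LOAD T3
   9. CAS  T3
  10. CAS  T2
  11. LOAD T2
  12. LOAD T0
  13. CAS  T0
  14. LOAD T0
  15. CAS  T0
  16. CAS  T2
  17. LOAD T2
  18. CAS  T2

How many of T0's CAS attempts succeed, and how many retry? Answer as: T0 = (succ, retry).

T1 LOAD — after: cnt=0, r=0 — load
T2 LOAD — after: cnt=0, r=0 — load
T3 LOAD — after: cnt=0, r=0 — load
T2 CAS — after: cnt=1, r=0 — ok
T1 CAS — after: cnt=1, r=0 — retry
T3 CAS — after: cnt=1, r=0 — retry
T2 LOAD — after: cnt=1, r=1 — load
T3 LOAD — after: cnt=1, r=1 — load
T3 CAS — after: cnt=2, r=1 — ok
T2 CAS — after: cnt=2, r=1 — retry
T2 LOAD — after: cnt=2, r=2 — load
T0 LOAD — after: cnt=2, r=2 — load
T0 CAS — after: cnt=3, r=2 — ok
T0 LOAD — after: cnt=3, r=3 — load
T0 CAS — after: cnt=4, r=3 — ok
T2 CAS — after: cnt=4, r=2 — retry
T2 LOAD — after: cnt=4, r=4 — load
T2 CAS — after: cnt=5, r=4 — ok

T0 = (2, 0)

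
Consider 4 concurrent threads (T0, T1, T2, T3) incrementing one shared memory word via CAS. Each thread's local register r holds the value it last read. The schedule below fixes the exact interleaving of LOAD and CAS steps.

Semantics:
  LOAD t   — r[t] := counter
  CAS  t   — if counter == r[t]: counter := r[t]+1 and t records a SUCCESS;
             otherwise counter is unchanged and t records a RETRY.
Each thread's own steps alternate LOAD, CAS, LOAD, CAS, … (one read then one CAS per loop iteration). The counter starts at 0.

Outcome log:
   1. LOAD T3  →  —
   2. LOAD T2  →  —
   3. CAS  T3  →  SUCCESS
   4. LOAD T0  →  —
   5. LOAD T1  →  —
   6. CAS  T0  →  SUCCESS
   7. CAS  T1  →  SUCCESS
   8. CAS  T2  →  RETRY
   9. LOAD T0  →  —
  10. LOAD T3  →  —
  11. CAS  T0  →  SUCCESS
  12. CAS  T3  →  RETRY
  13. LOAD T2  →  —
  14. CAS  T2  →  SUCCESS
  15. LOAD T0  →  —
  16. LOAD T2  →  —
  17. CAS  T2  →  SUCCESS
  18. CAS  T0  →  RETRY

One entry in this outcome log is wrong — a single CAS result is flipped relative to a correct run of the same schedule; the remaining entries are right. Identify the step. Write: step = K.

step = 7

Re-executing:
step 1: T3 LOAD ⇒ load; ctr=0 reg=0
step 2: T2 LOAD ⇒ load; ctr=0 reg=0
step 3: T3 CAS ⇒ ok; ctr=1 reg=0
step 4: T0 LOAD ⇒ load; ctr=1 reg=1
step 5: T1 LOAD ⇒ load; ctr=1 reg=1
step 6: T0 CAS ⇒ ok; ctr=2 reg=1
step 7: T1 CAS ⇒ retry; ctr=2 reg=1
step 8: T2 CAS ⇒ retry; ctr=2 reg=0
step 9: T0 LOAD ⇒ load; ctr=2 reg=2
step 10: T3 LOAD ⇒ load; ctr=2 reg=2
step 11: T0 CAS ⇒ ok; ctr=3 reg=2
step 12: T3 CAS ⇒ retry; ctr=3 reg=2
step 13: T2 LOAD ⇒ load; ctr=3 reg=3
step 14: T2 CAS ⇒ ok; ctr=4 reg=3
step 15: T0 LOAD ⇒ load; ctr=4 reg=4
step 16: T2 LOAD ⇒ load; ctr=4 reg=4
step 17: T2 CAS ⇒ ok; ctr=5 reg=4
step 18: T0 CAS ⇒ retry; ctr=5 reg=4
Log disagrees first at step 7.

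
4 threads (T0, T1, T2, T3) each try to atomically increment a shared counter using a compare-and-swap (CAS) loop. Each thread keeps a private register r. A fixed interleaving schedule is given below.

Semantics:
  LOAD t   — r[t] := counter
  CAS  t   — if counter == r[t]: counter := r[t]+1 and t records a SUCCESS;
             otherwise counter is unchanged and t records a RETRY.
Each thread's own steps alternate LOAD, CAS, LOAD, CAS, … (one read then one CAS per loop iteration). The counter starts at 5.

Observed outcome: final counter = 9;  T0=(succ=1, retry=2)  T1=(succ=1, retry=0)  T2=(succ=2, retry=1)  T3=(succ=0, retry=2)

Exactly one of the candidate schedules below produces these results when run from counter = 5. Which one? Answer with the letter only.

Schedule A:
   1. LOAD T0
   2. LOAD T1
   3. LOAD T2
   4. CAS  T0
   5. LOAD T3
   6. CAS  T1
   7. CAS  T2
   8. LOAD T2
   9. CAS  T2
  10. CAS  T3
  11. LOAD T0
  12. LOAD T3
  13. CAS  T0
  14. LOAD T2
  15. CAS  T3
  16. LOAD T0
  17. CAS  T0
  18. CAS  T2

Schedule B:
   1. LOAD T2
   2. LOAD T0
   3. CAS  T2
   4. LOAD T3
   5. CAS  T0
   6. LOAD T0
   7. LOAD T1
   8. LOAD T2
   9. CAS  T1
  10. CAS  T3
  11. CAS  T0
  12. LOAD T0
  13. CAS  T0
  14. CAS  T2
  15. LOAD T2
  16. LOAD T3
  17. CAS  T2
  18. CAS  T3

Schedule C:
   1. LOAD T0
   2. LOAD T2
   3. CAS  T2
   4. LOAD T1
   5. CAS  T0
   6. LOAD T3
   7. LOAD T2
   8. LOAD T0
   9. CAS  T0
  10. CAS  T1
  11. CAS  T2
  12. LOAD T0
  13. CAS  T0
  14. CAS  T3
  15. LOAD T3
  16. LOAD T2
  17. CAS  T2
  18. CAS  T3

Run B:
[1] T2.load  rd  (counter 5, T2.r 5)
[2] T0.load  rd  (counter 5, T0.r 5)
[3] T2.cas  hit  (counter 6, T2.r 5)
[4] T3.load  rd  (counter 6, T3.r 6)
[5] T0.cas  miss  (counter 6, T0.r 5)
[6] T0.load  rd  (counter 6, T0.r 6)
[7] T1.load  rd  (counter 6, T1.r 6)
[8] T2.load  rd  (counter 6, T2.r 6)
[9] T1.cas  hit  (counter 7, T1.r 6)
[10] T3.cas  miss  (counter 7, T3.r 6)
[11] T0.cas  miss  (counter 7, T0.r 6)
[12] T0.load  rd  (counter 7, T0.r 7)
[13] T0.cas  hit  (counter 8, T0.r 7)
[14] T2.cas  miss  (counter 8, T2.r 6)
[15] T2.load  rd  (counter 8, T2.r 8)
[16] T3.load  rd  (counter 8, T3.r 8)
[17] T2.cas  hit  (counter 9, T2.r 8)
[18] T3.cas  miss  (counter 9, T3.r 8)

B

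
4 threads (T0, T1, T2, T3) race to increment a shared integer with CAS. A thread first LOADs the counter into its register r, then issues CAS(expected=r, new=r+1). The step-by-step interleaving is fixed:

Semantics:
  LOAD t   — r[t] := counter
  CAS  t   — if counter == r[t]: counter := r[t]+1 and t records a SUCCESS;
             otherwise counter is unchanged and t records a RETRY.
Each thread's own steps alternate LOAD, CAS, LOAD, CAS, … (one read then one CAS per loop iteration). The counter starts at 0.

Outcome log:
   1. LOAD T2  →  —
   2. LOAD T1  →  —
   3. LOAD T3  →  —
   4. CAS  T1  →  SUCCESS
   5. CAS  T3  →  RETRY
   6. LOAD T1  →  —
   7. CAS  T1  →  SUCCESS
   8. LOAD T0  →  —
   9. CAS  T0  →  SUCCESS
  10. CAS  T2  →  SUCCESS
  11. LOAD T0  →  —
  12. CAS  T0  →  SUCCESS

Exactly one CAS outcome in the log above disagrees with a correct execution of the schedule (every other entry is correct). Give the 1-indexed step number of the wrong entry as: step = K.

Correct run:
#1 T2 reads 0
#2 T1 reads 0
#3 T3 reads 0
#4 T1 CAS(0→1) writes; counter now 1
#5 T3 CAS(0→1) fails; counter now 1
#6 T1 reads 1
#7 T1 CAS(1→2) writes; counter now 2
#8 T0 reads 2
#9 T0 CAS(2→3) writes; counter now 3
#10 T2 CAS(0→1) fails; counter now 3
#11 T0 reads 3
#12 T0 CAS(3→4) writes; counter now 4
Mismatch at 10.

step = 10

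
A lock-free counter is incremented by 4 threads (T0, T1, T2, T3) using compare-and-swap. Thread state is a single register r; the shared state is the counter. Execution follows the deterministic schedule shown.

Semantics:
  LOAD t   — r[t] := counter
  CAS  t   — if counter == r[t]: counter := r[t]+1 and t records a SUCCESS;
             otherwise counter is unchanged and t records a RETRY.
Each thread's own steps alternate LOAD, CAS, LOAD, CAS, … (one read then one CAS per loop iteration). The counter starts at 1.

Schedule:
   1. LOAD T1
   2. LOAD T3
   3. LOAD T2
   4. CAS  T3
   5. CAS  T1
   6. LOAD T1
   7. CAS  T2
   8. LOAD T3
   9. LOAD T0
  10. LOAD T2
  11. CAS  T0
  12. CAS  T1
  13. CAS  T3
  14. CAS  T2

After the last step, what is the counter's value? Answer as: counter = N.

counter = 3

[1] T1.load  rd  (counter 1, T1.r 1)
[2] T3.load  rd  (counter 1, T3.r 1)
[3] T2.load  rd  (counter 1, T2.r 1)
[4] T3.cas  hit  (counter 2, T3.r 1)
[5] T1.cas  miss  (counter 2, T1.r 1)
[6] T1.load  rd  (counter 2, T1.r 2)
[7] T2.cas  miss  (counter 2, T2.r 1)
[8] T3.load  rd  (counter 2, T3.r 2)
[9] T0.load  rd  (counter 2, T0.r 2)
[10] T2.load  rd  (counter 2, T2.r 2)
[11] T0.cas  hit  (counter 3, T0.r 2)
[12] T1.cas  miss  (counter 3, T1.r 2)
[13] T3.cas  miss  (counter 3, T3.r 2)
[14] T2.cas  miss  (counter 3, T2.r 2)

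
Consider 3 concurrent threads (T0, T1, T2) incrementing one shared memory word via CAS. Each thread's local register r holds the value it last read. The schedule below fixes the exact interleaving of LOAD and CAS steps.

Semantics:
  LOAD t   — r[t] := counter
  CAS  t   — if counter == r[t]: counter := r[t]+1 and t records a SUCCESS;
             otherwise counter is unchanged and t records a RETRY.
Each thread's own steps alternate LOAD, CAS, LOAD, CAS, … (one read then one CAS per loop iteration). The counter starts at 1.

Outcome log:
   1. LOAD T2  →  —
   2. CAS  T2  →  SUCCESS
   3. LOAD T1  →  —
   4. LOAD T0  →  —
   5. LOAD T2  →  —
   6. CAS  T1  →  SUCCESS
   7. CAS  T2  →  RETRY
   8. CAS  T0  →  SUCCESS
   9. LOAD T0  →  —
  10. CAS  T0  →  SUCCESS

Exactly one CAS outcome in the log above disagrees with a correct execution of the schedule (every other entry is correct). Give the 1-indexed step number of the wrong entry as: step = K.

Correct run:
1. LOAD T2 → mem=1 r[T2]=1 [LOAD]
2. CAS T2 → mem=2 r[T2]=1 [OK]
3. LOAD T1 → mem=2 r[T1]=2 [LOAD]
4. LOAD T0 → mem=2 r[T0]=2 [LOAD]
5. LOAD T2 → mem=2 r[T2]=2 [LOAD]
6. CAS T1 → mem=3 r[T1]=2 [OK]
7. CAS T2 → mem=3 r[T2]=2 [RETRY]
8. CAS T0 → mem=3 r[T0]=2 [RETRY]
9. LOAD T0 → mem=3 r[T0]=3 [LOAD]
10. CAS T0 → mem=4 r[T0]=3 [OK]
Log disagrees first at step 8.

step = 8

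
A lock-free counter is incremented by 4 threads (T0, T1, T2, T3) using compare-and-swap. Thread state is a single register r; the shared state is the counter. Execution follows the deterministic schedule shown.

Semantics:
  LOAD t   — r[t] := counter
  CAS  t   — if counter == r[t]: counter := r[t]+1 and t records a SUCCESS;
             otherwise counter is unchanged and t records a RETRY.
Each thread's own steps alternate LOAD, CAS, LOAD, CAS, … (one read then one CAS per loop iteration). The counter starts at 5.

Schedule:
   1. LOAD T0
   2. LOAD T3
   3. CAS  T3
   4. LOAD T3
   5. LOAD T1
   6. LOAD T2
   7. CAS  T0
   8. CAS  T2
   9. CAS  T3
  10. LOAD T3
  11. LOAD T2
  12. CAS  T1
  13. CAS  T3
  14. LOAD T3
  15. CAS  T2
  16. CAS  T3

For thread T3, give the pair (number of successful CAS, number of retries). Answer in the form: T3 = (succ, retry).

T3 = (3, 1)

T0 LOAD — after: cnt=5, r=5 — load
T3 LOAD — after: cnt=5, r=5 — load
T3 CAS — after: cnt=6, r=5 — ok
T3 LOAD — after: cnt=6, r=6 — load
T1 LOAD — after: cnt=6, r=6 — load
T2 LOAD — after: cnt=6, r=6 — load
T0 CAS — after: cnt=6, r=5 — retry
T2 CAS — after: cnt=7, r=6 — ok
T3 CAS — after: cnt=7, r=6 — retry
T3 LOAD — after: cnt=7, r=7 — load
T2 LOAD — after: cnt=7, r=7 — load
T1 CAS — after: cnt=7, r=6 — retry
T3 CAS — after: cnt=8, r=7 — ok
T3 LOAD — after: cnt=8, r=8 — load
T2 CAS — after: cnt=8, r=7 — retry
T3 CAS — after: cnt=9, r=8 — ok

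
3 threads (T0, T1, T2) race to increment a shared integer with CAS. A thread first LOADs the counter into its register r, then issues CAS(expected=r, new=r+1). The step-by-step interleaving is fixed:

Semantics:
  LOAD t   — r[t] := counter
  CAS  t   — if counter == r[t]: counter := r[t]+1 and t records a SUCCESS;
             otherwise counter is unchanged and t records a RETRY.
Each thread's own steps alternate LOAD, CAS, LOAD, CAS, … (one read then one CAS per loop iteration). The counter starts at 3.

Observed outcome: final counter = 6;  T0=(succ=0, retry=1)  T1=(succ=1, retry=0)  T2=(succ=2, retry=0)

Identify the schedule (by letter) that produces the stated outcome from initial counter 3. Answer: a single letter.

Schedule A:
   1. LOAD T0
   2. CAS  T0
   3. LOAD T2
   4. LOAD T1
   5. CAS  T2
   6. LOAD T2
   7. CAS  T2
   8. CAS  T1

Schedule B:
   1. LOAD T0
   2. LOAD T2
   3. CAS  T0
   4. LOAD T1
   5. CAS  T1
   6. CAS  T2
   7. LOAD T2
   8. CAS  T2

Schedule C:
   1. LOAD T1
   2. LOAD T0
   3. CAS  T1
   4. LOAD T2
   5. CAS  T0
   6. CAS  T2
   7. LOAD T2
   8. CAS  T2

Simulating candidate C:
   1) LOAD T1:  M=3  r_T1=3
   2) LOAD T0:  M=3  r_T0=3
   3) CAS  T1:  M=4  r_T1=3 ✓
   4) LOAD T2:  M=4  r_T2=4
   5) CAS  T0:  M=4  r_T0=3 ✗
   6) CAS  T2:  M=5  r_T2=4 ✓
   7) LOAD T2:  M=5  r_T2=5
   8) CAS  T2:  M=6  r_T2=5 ✓

C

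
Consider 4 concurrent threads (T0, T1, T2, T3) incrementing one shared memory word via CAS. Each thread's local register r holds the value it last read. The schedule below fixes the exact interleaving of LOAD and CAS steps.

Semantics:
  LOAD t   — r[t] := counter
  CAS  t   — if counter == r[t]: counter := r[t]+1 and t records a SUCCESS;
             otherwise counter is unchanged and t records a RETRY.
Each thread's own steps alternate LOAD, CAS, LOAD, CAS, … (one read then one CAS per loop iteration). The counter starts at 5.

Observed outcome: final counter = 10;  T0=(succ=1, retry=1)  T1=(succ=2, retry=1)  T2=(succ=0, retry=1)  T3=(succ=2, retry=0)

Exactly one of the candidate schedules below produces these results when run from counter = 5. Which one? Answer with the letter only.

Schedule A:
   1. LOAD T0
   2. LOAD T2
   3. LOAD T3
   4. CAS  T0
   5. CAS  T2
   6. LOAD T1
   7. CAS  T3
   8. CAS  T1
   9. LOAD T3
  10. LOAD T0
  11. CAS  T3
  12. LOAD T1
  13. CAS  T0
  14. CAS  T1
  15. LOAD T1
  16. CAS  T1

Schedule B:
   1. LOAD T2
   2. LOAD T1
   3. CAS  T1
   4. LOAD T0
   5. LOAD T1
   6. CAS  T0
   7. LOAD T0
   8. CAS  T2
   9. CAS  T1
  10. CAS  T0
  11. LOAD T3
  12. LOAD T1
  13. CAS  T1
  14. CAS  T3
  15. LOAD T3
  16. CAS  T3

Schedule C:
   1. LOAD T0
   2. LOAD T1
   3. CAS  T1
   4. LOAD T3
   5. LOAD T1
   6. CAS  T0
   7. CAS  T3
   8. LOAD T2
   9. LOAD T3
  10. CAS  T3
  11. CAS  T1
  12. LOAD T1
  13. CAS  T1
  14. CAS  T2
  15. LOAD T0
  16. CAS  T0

C

Tracing schedule C:
   1) LOAD T0:  M=5  r_T0=5
   2) LOAD T1:  M=5  r_T1=5
   3) CAS  T1:  M=6  r_T1=5 ✓
   4) LOAD T3:  M=6  r_T3=6
   5) LOAD T1:  M=6  r_T1=6
   6) CAS  T0:  M=6  r_T0=5 ✗
   7) CAS  T3:  M=7  r_T3=6 ✓
   8) LOAD T2:  M=7  r_T2=7
   9) LOAD T3:  M=7  r_T3=7
  10) CAS  T3:  M=8  r_T3=7 ✓
  11) CAS  T1:  M=8  r_T1=6 ✗
  12) LOAD T1:  M=8  r_T1=8
  13) CAS  T1:  M=9  r_T1=8 ✓
  14) CAS  T2:  M=9  r_T2=7 ✗
  15) LOAD T0:  M=9  r_T0=9
  16) CAS  T0:  M=10  r_T0=9 ✓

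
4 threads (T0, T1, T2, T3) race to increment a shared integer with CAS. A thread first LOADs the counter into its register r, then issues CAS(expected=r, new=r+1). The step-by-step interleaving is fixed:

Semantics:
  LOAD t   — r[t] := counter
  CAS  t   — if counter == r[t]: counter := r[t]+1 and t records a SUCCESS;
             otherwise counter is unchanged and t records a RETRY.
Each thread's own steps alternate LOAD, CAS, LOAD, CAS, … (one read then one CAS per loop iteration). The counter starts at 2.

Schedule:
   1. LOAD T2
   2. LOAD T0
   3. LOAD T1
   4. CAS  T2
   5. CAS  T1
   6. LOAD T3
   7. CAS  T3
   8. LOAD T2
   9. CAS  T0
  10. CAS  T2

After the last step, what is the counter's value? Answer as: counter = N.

counter = 5

1. LOAD T2 → mem=2 r[T2]=2 [LOAD]
2. LOAD T0 → mem=2 r[T0]=2 [LOAD]
3. LOAD T1 → mem=2 r[T1]=2 [LOAD]
4. CAS T2 → mem=3 r[T2]=2 [OK]
5. CAS T1 → mem=3 r[T1]=2 [RETRY]
6. LOAD T3 → mem=3 r[T3]=3 [LOAD]
7. CAS T3 → mem=4 r[T3]=3 [OK]
8. LOAD T2 → mem=4 r[T2]=4 [LOAD]
9. CAS T0 → mem=4 r[T0]=2 [RETRY]
10. CAS T2 → mem=5 r[T2]=4 [OK]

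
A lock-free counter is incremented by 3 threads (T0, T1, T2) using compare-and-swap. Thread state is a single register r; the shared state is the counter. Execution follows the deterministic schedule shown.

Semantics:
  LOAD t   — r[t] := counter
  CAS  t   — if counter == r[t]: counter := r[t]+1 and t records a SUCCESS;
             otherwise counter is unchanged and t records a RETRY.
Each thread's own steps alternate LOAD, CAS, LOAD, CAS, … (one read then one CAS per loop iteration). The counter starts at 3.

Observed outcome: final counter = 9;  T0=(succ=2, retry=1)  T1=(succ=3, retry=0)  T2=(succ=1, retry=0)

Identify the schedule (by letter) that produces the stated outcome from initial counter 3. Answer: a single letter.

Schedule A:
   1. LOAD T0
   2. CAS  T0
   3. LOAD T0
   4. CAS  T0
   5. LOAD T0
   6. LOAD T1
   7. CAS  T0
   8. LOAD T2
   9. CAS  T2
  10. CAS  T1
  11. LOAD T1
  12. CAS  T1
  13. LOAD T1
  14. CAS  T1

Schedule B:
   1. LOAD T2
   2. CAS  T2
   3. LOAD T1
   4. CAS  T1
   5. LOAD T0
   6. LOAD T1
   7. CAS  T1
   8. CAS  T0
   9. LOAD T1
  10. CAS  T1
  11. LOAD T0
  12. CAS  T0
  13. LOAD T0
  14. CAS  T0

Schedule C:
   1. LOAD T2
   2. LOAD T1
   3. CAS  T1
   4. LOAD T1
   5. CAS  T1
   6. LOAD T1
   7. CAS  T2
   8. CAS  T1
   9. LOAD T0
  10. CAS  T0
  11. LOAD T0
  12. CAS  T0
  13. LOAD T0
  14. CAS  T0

Tracing schedule B:
1. LOAD T2 → mem=3 r[T2]=3 [LOAD]
2. CAS T2 → mem=4 r[T2]=3 [OK]
3. LOAD T1 → mem=4 r[T1]=4 [LOAD]
4. CAS T1 → mem=5 r[T1]=4 [OK]
5. LOAD T0 → mem=5 r[T0]=5 [LOAD]
6. LOAD T1 → mem=5 r[T1]=5 [LOAD]
7. CAS T1 → mem=6 r[T1]=5 [OK]
8. CAS T0 → mem=6 r[T0]=5 [RETRY]
9. LOAD T1 → mem=6 r[T1]=6 [LOAD]
10. CAS T1 → mem=7 r[T1]=6 [OK]
11. LOAD T0 → mem=7 r[T0]=7 [LOAD]
12. CAS T0 → mem=8 r[T0]=7 [OK]
13. LOAD T0 → mem=8 r[T0]=8 [LOAD]
14. CAS T0 → mem=9 r[T0]=8 [OK]

B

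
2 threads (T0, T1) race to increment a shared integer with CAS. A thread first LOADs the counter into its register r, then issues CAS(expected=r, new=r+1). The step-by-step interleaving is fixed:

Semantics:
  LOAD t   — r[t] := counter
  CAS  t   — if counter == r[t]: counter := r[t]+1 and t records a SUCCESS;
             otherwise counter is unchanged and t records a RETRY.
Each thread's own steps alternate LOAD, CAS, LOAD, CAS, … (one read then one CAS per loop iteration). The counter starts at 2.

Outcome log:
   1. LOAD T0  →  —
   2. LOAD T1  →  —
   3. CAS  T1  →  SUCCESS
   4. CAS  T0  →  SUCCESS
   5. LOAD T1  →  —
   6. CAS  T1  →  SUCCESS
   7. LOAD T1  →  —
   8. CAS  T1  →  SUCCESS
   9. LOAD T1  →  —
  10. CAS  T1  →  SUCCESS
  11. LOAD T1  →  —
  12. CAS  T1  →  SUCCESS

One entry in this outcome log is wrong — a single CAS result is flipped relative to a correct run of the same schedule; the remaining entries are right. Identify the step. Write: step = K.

step = 4

Correct run:
T0 LOAD — after: cnt=2, r=2 — load
T1 LOAD — after: cnt=2, r=2 — load
T1 CAS — after: cnt=3, r=2 — ok
T0 CAS — after: cnt=3, r=2 — retry
T1 LOAD — after: cnt=3, r=3 — load
T1 CAS — after: cnt=4, r=3 — ok
T1 LOAD — after: cnt=4, r=4 — load
T1 CAS — after: cnt=5, r=4 — ok
T1 LOAD — after: cnt=5, r=5 — load
T1 CAS — after: cnt=6, r=5 — ok
T1 LOAD — after: cnt=6, r=6 — load
T1 CAS — after: cnt=7, r=6 — ok
Log disagrees first at step 4.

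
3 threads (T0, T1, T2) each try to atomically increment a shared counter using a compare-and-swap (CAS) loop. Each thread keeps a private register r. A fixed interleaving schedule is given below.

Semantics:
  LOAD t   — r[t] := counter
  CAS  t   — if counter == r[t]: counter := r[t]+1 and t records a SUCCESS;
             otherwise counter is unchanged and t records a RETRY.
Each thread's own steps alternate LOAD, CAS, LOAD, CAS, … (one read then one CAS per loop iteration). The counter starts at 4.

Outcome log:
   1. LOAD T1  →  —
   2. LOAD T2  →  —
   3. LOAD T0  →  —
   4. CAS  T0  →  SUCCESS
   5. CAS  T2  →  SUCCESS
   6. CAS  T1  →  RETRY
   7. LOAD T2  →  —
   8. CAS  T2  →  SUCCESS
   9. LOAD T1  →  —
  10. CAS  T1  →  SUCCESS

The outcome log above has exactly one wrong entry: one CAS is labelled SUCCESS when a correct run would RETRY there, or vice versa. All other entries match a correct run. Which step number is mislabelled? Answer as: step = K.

step = 5

Re-executing:
step 1: T1 LOAD ⇒ load; ctr=4 reg=4
step 2: T2 LOAD ⇒ load; ctr=4 reg=4
step 3: T0 LOAD ⇒ load; ctr=4 reg=4
step 4: T0 CAS ⇒ ok; ctr=5 reg=4
step 5: T2 CAS ⇒ retry; ctr=5 reg=4
step 6: T1 CAS ⇒ retry; ctr=5 reg=4
step 7: T2 LOAD ⇒ load; ctr=5 reg=5
step 8: T2 CAS ⇒ ok; ctr=6 reg=5
step 9: T1 LOAD ⇒ load; ctr=6 reg=6
step 10: T1 CAS ⇒ ok; ctr=7 reg=6
Log disagrees first at step 5.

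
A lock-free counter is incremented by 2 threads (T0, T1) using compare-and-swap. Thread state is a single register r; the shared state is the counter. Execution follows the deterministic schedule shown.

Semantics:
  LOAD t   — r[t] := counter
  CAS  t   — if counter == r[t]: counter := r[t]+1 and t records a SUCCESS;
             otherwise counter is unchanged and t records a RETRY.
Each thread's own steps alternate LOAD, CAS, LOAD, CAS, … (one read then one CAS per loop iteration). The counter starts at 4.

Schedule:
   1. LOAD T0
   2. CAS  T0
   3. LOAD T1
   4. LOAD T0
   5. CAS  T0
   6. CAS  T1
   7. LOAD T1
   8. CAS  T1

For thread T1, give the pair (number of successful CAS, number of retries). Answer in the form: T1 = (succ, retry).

[1] T0.load  rd  (counter 4, T0.r 4)
[2] T0.cas  hit  (counter 5, T0.r 4)
[3] T1.load  rd  (counter 5, T1.r 5)
[4] T0.load  rd  (counter 5, T0.r 5)
[5] T0.cas  hit  (counter 6, T0.r 5)
[6] T1.cas  miss  (counter 6, T1.r 5)
[7] T1.load  rd  (counter 6, T1.r 6)
[8] T1.cas  hit  (counter 7, T1.r 6)

T1 = (1, 1)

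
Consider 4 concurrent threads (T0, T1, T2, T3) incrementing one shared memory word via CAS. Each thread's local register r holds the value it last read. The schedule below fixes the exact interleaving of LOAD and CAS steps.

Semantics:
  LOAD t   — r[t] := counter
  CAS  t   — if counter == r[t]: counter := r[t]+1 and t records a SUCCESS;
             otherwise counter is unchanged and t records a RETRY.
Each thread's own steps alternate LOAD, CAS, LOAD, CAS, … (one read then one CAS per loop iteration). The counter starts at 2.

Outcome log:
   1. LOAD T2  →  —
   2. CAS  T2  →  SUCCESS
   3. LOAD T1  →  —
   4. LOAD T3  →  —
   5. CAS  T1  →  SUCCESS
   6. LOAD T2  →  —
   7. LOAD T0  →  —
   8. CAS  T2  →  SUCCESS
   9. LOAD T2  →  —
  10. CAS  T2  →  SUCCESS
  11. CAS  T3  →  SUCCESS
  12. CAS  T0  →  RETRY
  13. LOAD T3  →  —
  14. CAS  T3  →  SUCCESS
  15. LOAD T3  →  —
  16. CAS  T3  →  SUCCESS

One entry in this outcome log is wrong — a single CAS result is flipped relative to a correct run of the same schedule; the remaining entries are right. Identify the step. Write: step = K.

step = 11

Correct run:
1. LOAD T2 → mem=2 r[T2]=2 [LOAD]
2. CAS T2 → mem=3 r[T2]=2 [OK]
3. LOAD T1 → mem=3 r[T1]=3 [LOAD]
4. LOAD T3 → mem=3 r[T3]=3 [LOAD]
5. CAS T1 → mem=4 r[T1]=3 [OK]
6. LOAD T2 → mem=4 r[T2]=4 [LOAD]
7. LOAD T0 → mem=4 r[T0]=4 [LOAD]
8. CAS T2 → mem=5 r[T2]=4 [OK]
9. LOAD T2 → mem=5 r[T2]=5 [LOAD]
10. CAS T2 → mem=6 r[T2]=5 [OK]
11. CAS T3 → mem=6 r[T3]=3 [RETRY]
12. CAS T0 → mem=6 r[T0]=4 [RETRY]
13. LOAD T3 → mem=6 r[T3]=6 [LOAD]
14. CAS T3 → mem=7 r[T3]=6 [OK]
15. LOAD T3 → mem=7 r[T3]=7 [LOAD]
16. CAS T3 → mem=8 r[T3]=7 [OK]
Mismatch at 11.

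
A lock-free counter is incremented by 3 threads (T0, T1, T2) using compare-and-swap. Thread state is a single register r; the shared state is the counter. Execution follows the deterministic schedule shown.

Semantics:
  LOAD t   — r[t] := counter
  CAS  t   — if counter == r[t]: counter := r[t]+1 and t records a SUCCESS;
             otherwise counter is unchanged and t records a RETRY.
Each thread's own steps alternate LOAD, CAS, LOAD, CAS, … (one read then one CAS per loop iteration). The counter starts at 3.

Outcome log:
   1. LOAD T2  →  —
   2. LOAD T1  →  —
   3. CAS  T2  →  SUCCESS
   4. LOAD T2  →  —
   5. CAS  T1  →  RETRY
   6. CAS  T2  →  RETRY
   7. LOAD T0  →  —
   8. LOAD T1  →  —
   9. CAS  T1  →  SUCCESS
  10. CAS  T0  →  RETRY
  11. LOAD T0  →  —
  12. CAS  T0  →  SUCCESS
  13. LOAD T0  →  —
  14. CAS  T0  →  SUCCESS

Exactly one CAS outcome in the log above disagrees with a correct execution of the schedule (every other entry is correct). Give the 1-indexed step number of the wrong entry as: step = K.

step = 6

Re-executing:
#1 T2 reads 3
#2 T1 reads 3
#3 T2 CAS(3→4) writes; counter now 4
#4 T2 reads 4
#5 T1 CAS(3→4) fails; counter now 4
#6 T2 CAS(4→5) writes; counter now 5
#7 T0 reads 5
#8 T1 reads 5
#9 T1 CAS(5→6) writes; counter now 6
#10 T0 CAS(5→6) fails; counter now 6
#11 T0 reads 6
#12 T0 CAS(6→7) writes; counter now 7
#13 T0 reads 7
#14 T0 CAS(7→8) writes; counter now 8
Log disagrees first at step 6.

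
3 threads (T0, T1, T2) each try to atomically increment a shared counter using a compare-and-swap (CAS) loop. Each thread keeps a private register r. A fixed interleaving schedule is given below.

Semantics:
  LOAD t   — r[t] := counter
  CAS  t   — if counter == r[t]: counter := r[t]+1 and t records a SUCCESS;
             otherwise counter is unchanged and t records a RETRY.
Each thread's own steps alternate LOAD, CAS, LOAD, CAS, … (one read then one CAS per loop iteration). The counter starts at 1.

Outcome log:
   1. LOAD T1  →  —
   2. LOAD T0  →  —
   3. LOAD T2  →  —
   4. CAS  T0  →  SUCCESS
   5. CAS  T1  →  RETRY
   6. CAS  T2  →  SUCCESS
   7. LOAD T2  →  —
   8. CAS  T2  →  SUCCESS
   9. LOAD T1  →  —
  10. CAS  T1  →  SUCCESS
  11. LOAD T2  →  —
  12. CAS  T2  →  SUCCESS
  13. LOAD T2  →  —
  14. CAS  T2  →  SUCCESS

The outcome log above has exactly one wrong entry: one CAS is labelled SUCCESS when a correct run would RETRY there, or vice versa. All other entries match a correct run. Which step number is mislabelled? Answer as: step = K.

Correct run:
   1) LOAD T1:  M=1  r_T1=1
   2) LOAD T0:  M=1  r_T0=1
   3) LOAD T2:  M=1  r_T2=1
   4) CAS  T0:  M=2  r_T0=1 ✓
   5) CAS  T1:  M=2  r_T1=1 ✗
   6) CAS  T2:  M=2  r_T2=1 ✗
   7) LOAD T2:  M=2  r_T2=2
   8) CAS  T2:  M=3  r_T2=2 ✓
   9) LOAD T1:  M=3  r_T1=3
  10) CAS  T1:  M=4  r_T1=3 ✓
  11) LOAD T2:  M=4  r_T2=4
  12) CAS  T2:  M=5  r_T2=4 ✓
  13) LOAD T2:  M=5  r_T2=5
  14) CAS  T2:  M=6  r_T2=5 ✓
Log disagrees first at step 6.

step = 6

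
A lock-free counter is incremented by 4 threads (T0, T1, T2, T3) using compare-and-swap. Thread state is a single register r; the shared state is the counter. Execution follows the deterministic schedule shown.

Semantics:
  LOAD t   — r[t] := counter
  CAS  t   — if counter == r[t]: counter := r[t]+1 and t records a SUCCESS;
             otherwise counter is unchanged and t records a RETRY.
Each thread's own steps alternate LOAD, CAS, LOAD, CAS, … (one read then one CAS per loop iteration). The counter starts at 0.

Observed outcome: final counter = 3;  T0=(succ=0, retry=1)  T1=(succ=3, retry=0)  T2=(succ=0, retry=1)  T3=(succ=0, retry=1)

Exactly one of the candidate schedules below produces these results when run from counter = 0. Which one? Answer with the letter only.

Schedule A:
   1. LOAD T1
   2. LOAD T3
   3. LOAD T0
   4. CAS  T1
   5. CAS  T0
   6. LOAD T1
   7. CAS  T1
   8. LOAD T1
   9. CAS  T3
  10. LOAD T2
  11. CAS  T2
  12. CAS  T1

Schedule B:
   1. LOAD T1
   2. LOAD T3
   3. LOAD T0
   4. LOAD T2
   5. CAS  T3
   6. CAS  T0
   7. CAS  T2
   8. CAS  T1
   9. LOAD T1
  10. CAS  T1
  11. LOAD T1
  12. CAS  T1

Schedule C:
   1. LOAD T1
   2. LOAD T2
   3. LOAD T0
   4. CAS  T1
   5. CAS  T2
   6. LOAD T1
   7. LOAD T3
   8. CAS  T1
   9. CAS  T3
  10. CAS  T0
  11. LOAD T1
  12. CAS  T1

C

Tracing schedule C:
   1) LOAD T1:  M=0  r_T1=0
   2) LOAD T2:  M=0  r_T2=0
   3) LOAD T0:  M=0  r_T0=0
   4) CAS  T1:  M=1  r_T1=0 ✓
   5) CAS  T2:  M=1  r_T2=0 ✗
   6) LOAD T1:  M=1  r_T1=1
   7) LOAD T3:  M=1  r_T3=1
   8) CAS  T1:  M=2  r_T1=1 ✓
   9) CAS  T3:  M=2  r_T3=1 ✗
  10) CAS  T0:  M=2  r_T0=0 ✗
  11) LOAD T1:  M=2  r_T1=2
  12) CAS  T1:  M=3  r_T1=2 ✓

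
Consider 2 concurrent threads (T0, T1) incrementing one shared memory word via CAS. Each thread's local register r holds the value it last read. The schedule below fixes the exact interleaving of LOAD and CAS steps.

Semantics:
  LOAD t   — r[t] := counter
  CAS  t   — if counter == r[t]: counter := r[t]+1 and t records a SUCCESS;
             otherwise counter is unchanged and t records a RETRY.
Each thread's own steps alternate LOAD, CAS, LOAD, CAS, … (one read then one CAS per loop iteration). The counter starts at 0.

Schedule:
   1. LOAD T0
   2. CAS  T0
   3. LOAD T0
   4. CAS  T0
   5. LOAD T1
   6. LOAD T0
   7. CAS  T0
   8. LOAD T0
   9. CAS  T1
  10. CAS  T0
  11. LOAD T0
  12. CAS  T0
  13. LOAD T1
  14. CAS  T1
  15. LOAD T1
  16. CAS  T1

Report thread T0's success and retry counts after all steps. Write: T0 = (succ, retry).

T0 = (5, 0)

step 1: T0 LOAD ⇒ load; ctr=0 reg=0
step 2: T0 CAS ⇒ ok; ctr=1 reg=0
step 3: T0 LOAD ⇒ load; ctr=1 reg=1
step 4: T0 CAS ⇒ ok; ctr=2 reg=1
step 5: T1 LOAD ⇒ load; ctr=2 reg=2
step 6: T0 LOAD ⇒ load; ctr=2 reg=2
step 7: T0 CAS ⇒ ok; ctr=3 reg=2
step 8: T0 LOAD ⇒ load; ctr=3 reg=3
step 9: T1 CAS ⇒ retry; ctr=3 reg=2
step 10: T0 CAS ⇒ ok; ctr=4 reg=3
step 11: T0 LOAD ⇒ load; ctr=4 reg=4
step 12: T0 CAS ⇒ ok; ctr=5 reg=4
step 13: T1 LOAD ⇒ load; ctr=5 reg=5
step 14: T1 CAS ⇒ ok; ctr=6 reg=5
step 15: T1 LOAD ⇒ load; ctr=6 reg=6
step 16: T1 CAS ⇒ ok; ctr=7 reg=6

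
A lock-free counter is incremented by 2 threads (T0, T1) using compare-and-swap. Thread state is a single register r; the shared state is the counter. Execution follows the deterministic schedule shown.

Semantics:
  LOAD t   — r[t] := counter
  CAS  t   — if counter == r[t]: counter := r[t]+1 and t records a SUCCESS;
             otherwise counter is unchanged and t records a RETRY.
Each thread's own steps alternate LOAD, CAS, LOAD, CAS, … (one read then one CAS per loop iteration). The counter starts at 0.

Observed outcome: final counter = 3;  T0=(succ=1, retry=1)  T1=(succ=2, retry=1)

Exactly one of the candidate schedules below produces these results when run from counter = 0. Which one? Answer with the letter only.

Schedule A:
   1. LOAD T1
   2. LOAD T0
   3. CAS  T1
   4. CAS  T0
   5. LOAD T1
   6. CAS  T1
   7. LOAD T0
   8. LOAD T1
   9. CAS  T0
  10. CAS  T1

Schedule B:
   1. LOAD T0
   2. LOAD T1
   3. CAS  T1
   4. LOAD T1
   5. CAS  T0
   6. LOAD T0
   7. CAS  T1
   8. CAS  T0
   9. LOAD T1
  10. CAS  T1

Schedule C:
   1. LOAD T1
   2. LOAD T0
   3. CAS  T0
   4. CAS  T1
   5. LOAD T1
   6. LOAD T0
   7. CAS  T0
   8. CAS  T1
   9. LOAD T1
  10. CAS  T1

Tracing schedule A:
step 1: T1 LOAD ⇒ load; ctr=0 reg=0
step 2: T0 LOAD ⇒ load; ctr=0 reg=0
step 3: T1 CAS ⇒ ok; ctr=1 reg=0
step 4: T0 CAS ⇒ retry; ctr=1 reg=0
step 5: T1 LOAD ⇒ load; ctr=1 reg=1
step 6: T1 CAS ⇒ ok; ctr=2 reg=1
step 7: T0 LOAD ⇒ load; ctr=2 reg=2
step 8: T1 LOAD ⇒ load; ctr=2 reg=2
step 9: T0 CAS ⇒ ok; ctr=3 reg=2
step 10: T1 CAS ⇒ retry; ctr=3 reg=2

A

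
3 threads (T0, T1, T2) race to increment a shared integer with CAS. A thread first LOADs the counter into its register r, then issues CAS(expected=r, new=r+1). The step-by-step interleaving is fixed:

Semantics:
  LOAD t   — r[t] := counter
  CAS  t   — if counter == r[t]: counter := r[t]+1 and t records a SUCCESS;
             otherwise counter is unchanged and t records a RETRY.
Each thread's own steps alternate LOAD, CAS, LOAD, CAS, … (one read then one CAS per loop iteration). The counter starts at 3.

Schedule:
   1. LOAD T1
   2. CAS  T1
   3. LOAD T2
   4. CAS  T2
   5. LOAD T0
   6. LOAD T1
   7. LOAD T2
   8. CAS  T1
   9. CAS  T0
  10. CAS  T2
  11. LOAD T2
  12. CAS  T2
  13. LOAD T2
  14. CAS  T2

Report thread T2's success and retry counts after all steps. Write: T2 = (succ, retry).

T2 = (3, 1)

   1) LOAD T1:  M=3  r_T1=3
   2) CAS  T1:  M=4  r_T1=3 ✓
   3) LOAD T2:  M=4  r_T2=4
   4) CAS  T2:  M=5  r_T2=4 ✓
   5) LOAD T0:  M=5  r_T0=5
   6) LOAD T1:  M=5  r_T1=5
   7) LOAD T2:  M=5  r_T2=5
   8) CAS  T1:  M=6  r_T1=5 ✓
   9) CAS  T0:  M=6  r_T0=5 ✗
  10) CAS  T2:  M=6  r_T2=5 ✗
  11) LOAD T2:  M=6  r_T2=6
  12) CAS  T2:  M=7  r_T2=6 ✓
  13) LOAD T2:  M=7  r_T2=7
  14) CAS  T2:  M=8  r_T2=7 ✓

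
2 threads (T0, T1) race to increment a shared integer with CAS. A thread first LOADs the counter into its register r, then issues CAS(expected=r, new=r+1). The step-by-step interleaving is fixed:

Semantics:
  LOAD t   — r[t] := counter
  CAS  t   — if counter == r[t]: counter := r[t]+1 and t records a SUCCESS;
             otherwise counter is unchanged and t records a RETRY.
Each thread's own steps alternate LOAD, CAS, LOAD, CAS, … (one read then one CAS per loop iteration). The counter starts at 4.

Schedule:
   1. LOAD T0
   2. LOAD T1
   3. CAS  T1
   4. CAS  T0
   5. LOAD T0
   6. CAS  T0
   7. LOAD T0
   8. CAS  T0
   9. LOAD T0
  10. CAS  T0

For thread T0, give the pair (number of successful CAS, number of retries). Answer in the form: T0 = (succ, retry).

   1) LOAD T0:  M=4  r_T0=4
   2) LOAD T1:  M=4  r_T1=4
   3) CAS  T1:  M=5  r_T1=4 ✓
   4) CAS  T0:  M=5  r_T0=4 ✗
   5) LOAD T0:  M=5  r_T0=5
   6) CAS  T0:  M=6  r_T0=5 ✓
   7) LOAD T0:  M=6  r_T0=6
   8) CAS  T0:  M=7  r_T0=6 ✓
   9) LOAD T0:  M=7  r_T0=7
  10) CAS  T0:  M=8  r_T0=7 ✓

T0 = (3, 1)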